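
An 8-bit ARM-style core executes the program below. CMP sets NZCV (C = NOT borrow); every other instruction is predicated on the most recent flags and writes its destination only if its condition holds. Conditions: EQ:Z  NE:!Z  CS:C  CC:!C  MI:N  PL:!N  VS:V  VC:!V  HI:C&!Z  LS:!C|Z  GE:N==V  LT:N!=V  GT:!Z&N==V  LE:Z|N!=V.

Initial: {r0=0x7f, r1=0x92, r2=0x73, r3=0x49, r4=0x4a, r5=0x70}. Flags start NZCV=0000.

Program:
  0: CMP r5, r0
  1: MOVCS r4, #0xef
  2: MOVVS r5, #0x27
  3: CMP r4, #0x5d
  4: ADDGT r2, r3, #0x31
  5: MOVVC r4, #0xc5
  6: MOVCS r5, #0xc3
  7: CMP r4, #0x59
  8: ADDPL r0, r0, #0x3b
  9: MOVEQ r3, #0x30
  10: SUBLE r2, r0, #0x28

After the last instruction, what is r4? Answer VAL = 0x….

VAL = 0xc5

[0] flags=1000 → (cmp)
[1] flags=1000 CS?F → skip
[2] flags=1000 VS?F → skip
[3] flags=1000 → (cmp)
[4] flags=1000 GT?F → skip
[5] flags=1000 VC?T → r4=0xc5
[6] flags=1000 CS?F → skip
[7] flags=0011 → (cmp)
[8] flags=0011 PL?T → r0=0xba
[9] flags=0011 EQ?F → skip
[10] flags=0011 LE?T → r2=0x92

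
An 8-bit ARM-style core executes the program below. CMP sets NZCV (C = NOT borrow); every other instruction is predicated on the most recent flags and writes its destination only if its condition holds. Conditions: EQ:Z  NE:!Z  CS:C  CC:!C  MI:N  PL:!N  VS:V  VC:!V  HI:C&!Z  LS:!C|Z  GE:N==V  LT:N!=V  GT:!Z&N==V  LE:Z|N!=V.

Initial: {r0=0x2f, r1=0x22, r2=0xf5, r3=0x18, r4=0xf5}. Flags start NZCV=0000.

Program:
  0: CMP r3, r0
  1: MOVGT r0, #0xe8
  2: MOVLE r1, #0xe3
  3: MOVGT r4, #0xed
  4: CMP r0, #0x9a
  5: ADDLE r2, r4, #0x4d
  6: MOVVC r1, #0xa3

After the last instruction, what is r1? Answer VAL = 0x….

[0] flags=1000 → (cmp)
[1] flags=1000 GT?F → skip
[2] flags=1000 LE?T → r1=0xe3
[3] flags=1000 GT?F → skip
[4] flags=1001 → (cmp)
[5] flags=1001 LE?F → skip
[6] flags=1001 VC?F → skip

VAL = 0xe3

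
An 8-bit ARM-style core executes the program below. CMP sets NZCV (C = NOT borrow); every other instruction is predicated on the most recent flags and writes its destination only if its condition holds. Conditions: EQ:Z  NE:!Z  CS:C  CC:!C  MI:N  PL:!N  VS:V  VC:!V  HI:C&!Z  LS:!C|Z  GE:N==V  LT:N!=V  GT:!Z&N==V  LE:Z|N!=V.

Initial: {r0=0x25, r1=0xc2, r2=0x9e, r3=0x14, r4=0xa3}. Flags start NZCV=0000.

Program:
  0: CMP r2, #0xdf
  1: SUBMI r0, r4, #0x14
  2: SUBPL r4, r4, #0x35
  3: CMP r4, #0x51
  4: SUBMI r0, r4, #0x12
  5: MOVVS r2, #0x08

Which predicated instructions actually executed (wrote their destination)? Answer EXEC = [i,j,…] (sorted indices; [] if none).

EXEC = [1,5]

[0] flags=1000 → (cmp)
[1] flags=1000 MI?T → r0=0x8f
[2] flags=1000 PL?F → skip
[3] flags=0011 → (cmp)
[4] flags=0011 MI?F → skip
[5] flags=0011 VS?T → r2=0x08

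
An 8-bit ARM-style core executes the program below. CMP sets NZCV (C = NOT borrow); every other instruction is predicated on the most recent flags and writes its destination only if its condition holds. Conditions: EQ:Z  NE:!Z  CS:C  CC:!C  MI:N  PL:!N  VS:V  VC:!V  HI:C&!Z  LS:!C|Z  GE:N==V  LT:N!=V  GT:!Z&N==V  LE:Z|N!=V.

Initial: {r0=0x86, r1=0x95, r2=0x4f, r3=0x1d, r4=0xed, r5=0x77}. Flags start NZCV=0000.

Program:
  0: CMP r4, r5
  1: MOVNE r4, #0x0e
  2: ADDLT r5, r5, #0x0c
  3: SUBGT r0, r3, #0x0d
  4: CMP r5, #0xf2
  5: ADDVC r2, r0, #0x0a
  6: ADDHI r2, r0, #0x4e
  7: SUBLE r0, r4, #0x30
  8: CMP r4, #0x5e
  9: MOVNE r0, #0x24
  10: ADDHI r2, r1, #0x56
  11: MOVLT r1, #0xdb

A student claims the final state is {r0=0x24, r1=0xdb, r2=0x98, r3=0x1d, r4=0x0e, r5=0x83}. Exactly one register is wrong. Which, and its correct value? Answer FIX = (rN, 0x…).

0: ✓ CMP  NZCV=0011
1: ✓ MOVNE  r4←0x0e
2: ✓ ADDLT  r5←0x83
3: · SUBGT
4: ✓ CMP  NZCV=1000
5: ✓ ADDVC  r2←0x90
6: · ADDHI
7: ✓ SUBLE  r0←0xde
8: ✓ CMP  NZCV=1000
9: ✓ MOVNE  r0←0x24
10: · ADDHI
11: ✓ MOVLT  r1←0xdb

FIX = (r2, 0x90)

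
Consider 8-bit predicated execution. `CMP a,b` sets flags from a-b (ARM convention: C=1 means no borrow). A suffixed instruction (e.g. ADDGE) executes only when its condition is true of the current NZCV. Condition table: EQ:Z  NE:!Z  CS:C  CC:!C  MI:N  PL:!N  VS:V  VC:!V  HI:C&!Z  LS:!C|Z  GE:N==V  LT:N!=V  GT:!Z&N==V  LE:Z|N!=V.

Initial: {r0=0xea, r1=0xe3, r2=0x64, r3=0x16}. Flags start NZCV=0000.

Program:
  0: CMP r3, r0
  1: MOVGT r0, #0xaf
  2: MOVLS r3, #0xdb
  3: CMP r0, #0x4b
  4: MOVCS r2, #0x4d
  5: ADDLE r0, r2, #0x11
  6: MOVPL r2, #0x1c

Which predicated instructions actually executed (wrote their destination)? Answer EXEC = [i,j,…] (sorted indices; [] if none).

0: ✓ CMP  NZCV=0000
1: ✓ MOVGT  r0←0xaf
2: ✓ MOVLS  r3←0xdb
3: ✓ CMP  NZCV=0011
4: ✓ MOVCS  r2←0x4d
5: ✓ ADDLE  r0←0x5e
6: ✓ MOVPL  r2←0x1c

EXEC = [1,2,4,5,6]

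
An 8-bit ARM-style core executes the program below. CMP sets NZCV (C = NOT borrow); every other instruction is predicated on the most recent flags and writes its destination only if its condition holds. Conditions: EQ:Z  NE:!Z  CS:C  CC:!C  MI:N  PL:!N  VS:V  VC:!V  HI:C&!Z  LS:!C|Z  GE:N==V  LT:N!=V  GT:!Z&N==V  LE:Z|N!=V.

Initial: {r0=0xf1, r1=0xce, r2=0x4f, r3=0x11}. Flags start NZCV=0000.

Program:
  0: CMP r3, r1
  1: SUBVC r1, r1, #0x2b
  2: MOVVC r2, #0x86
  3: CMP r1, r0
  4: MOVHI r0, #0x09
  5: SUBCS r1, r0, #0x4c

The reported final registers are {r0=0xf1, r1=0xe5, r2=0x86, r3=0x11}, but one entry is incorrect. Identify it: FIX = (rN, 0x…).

FIX = (r1, 0xa3)

0: ✓ CMP  NZCV=0000
1: ✓ SUBVC  r1←0xa3
2: ✓ MOVVC  r2←0x86
3: ✓ CMP  NZCV=1000
4: · MOVHI
5: · SUBCS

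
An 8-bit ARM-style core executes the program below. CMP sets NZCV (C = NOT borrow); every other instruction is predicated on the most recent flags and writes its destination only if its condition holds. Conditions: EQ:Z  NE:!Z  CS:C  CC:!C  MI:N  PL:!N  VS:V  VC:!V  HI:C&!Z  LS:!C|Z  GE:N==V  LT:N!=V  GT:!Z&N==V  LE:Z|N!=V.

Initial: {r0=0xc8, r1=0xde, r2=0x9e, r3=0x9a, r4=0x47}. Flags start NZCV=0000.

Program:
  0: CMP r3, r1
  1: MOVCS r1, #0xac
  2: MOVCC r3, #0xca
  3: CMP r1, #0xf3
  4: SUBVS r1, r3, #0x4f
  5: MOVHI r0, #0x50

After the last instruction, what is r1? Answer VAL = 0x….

0: ✓ CMP  NZCV=1000
1: · MOVCS
2: ✓ MOVCC  r3←0xca
3: ✓ CMP  NZCV=1000
4: · SUBVS
5: · MOVHI

VAL = 0xde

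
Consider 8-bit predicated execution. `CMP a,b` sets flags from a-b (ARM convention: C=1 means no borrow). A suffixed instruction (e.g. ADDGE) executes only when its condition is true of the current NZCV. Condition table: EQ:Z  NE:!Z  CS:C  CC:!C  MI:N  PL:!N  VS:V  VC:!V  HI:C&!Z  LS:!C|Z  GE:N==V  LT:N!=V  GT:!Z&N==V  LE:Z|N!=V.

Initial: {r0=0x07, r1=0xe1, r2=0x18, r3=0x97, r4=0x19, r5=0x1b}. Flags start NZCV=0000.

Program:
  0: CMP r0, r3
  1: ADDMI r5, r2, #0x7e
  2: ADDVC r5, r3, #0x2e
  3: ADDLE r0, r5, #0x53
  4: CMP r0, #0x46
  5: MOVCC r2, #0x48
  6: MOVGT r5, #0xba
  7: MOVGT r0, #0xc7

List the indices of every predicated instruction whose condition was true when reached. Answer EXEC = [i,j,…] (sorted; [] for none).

EXEC = [2,5]

0: ✓ CMP  NZCV=0000
1: · ADDMI
2: ✓ ADDVC  r5←0xc5
3: · ADDLE
4: ✓ CMP  NZCV=1000
5: ✓ MOVCC  r2←0x48
6: · MOVGT
7: · MOVGT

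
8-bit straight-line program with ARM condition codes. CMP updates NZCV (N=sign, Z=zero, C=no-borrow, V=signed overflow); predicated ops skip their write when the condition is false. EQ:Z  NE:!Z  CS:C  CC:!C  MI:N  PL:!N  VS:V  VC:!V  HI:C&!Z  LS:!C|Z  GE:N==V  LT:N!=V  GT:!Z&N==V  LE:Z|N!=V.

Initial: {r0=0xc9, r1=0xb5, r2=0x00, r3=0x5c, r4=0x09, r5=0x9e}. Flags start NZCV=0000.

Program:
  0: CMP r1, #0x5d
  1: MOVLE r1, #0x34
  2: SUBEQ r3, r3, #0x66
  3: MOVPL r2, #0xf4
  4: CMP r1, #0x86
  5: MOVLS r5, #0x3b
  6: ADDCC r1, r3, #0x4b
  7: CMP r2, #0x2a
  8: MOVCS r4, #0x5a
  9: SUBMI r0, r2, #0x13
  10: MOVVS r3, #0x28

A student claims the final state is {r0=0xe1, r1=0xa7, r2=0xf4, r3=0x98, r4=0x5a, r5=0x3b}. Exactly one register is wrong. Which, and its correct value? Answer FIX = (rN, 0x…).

FIX = (r3, 0x5c)

[0] flags=0011 → (cmp)
[1] flags=0011 LE?T → r1=0x34
[2] flags=0011 EQ?F → skip
[3] flags=0011 PL?T → r2=0xf4
[4] flags=1001 → (cmp)
[5] flags=1001 LS?T → r5=0x3b
[6] flags=1001 CC?T → r1=0xa7
[7] flags=1010 → (cmp)
[8] flags=1010 CS?T → r4=0x5a
[9] flags=1010 MI?T → r0=0xe1
[10] flags=1010 VS?F → skip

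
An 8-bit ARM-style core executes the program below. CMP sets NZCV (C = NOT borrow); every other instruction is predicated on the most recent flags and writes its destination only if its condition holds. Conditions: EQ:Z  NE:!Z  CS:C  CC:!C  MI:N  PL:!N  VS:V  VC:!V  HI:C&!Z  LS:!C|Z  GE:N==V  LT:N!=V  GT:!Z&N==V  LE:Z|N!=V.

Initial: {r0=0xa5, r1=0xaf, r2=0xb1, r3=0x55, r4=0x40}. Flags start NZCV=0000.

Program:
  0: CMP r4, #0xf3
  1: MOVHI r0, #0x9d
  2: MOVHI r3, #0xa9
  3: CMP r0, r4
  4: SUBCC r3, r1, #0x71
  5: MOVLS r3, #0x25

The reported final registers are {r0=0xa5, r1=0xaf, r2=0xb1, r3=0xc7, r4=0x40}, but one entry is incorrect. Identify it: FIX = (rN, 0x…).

FIX = (r3, 0x55)

[0] flags=0000 → (cmp)
[1] flags=0000 HI?F → skip
[2] flags=0000 HI?F → skip
[3] flags=0011 → (cmp)
[4] flags=0011 CC?F → skip
[5] flags=0011 LS?F → skip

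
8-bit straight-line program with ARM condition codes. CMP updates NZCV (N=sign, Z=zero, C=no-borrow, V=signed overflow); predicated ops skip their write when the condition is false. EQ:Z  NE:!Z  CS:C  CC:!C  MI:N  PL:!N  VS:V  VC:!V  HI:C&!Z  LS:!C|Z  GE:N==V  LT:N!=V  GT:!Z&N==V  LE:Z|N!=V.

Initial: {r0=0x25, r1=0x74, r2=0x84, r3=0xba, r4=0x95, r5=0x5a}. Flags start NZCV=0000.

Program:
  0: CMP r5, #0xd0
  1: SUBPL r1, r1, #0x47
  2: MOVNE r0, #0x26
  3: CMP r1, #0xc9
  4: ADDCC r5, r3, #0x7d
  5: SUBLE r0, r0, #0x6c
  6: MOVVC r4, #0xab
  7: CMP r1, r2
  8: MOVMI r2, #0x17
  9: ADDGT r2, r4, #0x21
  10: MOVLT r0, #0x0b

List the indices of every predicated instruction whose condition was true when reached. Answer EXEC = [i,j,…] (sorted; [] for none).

[0] flags=1001 → (cmp)
[1] flags=1001 PL?F → skip
[2] flags=1001 NE?T → r0=0x26
[3] flags=1001 → (cmp)
[4] flags=1001 CC?T → r5=0x37
[5] flags=1001 LE?F → skip
[6] flags=1001 VC?F → skip
[7] flags=1001 → (cmp)
[8] flags=1001 MI?T → r2=0x17
[9] flags=1001 GT?T → r2=0xb6
[10] flags=1001 LT?F → skip

EXEC = [2,4,8,9]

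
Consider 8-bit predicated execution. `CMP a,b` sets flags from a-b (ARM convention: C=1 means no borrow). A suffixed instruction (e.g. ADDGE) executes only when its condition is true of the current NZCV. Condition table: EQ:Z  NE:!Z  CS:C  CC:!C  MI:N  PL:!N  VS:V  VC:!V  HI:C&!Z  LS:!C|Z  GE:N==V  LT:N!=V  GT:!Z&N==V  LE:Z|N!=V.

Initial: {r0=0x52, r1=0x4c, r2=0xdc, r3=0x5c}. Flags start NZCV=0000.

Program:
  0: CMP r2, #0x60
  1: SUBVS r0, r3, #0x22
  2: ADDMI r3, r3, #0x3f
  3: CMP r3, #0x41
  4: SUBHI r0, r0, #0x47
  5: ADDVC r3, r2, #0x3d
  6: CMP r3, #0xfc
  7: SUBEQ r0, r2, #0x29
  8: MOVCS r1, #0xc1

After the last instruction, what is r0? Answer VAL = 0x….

VAL = 0xf3

[0] flags=0011 → (cmp)
[1] flags=0011 VS?T → r0=0x3a
[2] flags=0011 MI?F → skip
[3] flags=0010 → (cmp)
[4] flags=0010 HI?T → r0=0xf3
[5] flags=0010 VC?T → r3=0x19
[6] flags=0000 → (cmp)
[7] flags=0000 EQ?F → skip
[8] flags=0000 CS?F → skip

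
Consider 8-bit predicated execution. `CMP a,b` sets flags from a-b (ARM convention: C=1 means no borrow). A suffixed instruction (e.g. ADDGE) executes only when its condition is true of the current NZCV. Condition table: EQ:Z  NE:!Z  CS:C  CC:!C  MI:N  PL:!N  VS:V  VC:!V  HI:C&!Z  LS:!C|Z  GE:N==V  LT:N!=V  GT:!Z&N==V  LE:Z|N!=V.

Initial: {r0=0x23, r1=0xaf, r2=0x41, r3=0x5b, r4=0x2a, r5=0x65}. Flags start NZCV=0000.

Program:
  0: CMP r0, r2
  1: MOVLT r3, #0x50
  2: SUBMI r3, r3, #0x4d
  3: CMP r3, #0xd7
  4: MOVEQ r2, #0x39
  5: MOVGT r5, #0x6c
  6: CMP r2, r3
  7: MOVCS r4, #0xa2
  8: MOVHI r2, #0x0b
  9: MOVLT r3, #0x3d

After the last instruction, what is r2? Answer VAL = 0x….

VAL = 0x0b

0: ✓ CMP  NZCV=1000
1: ✓ MOVLT  r3←0x50
2: ✓ SUBMI  r3←0x03
3: ✓ CMP  NZCV=0000
4: · MOVEQ
5: ✓ MOVGT  r5←0x6c
6: ✓ CMP  NZCV=0010
7: ✓ MOVCS  r4←0xa2
8: ✓ MOVHI  r2←0x0b
9: · MOVLT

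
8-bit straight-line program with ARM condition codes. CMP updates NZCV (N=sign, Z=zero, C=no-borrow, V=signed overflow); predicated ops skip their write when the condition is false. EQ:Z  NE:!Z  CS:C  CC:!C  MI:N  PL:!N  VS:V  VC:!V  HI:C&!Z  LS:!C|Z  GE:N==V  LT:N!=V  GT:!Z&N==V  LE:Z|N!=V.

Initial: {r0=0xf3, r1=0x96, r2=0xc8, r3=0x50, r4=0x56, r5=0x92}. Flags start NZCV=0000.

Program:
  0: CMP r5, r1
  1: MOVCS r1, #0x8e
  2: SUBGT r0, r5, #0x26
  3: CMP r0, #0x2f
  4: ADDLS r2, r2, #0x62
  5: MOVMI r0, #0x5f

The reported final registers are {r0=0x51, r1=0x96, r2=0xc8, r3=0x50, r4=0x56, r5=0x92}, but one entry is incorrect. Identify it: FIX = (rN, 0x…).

FIX = (r0, 0x5f)

0: ✓ CMP  NZCV=1000
1: · MOVCS
2: · SUBGT
3: ✓ CMP  NZCV=1010
4: · ADDLS
5: ✓ MOVMI  r0←0x5f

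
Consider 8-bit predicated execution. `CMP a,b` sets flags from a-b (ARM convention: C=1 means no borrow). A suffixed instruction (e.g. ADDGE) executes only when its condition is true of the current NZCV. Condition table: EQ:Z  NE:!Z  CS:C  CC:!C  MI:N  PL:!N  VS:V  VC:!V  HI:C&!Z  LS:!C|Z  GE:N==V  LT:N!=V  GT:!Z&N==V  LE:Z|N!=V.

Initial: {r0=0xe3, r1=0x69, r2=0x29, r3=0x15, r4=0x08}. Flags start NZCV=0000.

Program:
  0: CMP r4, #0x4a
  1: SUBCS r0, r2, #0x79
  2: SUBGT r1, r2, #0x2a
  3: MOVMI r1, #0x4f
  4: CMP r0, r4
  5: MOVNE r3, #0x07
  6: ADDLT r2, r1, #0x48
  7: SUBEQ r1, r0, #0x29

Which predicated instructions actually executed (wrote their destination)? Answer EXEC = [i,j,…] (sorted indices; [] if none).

EXEC = [3,5,6]

[0] flags=1000 → (cmp)
[1] flags=1000 CS?F → skip
[2] flags=1000 GT?F → skip
[3] flags=1000 MI?T → r1=0x4f
[4] flags=1010 → (cmp)
[5] flags=1010 NE?T → r3=0x07
[6] flags=1010 LT?T → r2=0x97
[7] flags=1010 EQ?F → skip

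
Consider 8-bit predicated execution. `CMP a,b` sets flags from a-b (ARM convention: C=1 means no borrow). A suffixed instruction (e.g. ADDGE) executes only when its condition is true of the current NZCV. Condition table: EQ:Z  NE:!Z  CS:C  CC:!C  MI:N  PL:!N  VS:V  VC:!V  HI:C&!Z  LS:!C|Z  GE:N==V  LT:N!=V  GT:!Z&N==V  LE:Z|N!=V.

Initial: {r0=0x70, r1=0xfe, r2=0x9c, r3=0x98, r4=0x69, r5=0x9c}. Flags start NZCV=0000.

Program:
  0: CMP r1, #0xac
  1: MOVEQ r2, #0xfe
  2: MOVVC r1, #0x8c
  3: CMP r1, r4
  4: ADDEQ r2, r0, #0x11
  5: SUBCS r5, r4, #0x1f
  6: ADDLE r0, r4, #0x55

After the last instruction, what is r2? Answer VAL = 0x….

0: ✓ CMP  NZCV=0010
1: · MOVEQ
2: ✓ MOVVC  r1←0x8c
3: ✓ CMP  NZCV=0011
4: · ADDEQ
5: ✓ SUBCS  r5←0x4a
6: ✓ ADDLE  r0←0xbe

VAL = 0x9c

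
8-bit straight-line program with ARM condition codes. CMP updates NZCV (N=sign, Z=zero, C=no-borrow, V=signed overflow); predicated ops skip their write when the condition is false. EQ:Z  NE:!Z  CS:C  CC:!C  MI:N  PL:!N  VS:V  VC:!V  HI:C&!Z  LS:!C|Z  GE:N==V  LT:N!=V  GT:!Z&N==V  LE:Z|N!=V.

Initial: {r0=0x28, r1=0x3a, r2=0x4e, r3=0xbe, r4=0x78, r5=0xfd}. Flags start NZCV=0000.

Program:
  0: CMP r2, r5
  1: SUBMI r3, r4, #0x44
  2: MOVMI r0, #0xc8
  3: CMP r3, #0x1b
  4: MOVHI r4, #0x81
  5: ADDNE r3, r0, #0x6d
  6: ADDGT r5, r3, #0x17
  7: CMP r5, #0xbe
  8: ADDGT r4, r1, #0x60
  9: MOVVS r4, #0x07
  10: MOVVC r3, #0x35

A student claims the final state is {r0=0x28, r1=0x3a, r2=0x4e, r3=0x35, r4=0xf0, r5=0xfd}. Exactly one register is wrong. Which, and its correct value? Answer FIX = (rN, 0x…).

FIX = (r4, 0x9a)

[0] flags=0000 → (cmp)
[1] flags=0000 MI?F → skip
[2] flags=0000 MI?F → skip
[3] flags=1010 → (cmp)
[4] flags=1010 HI?T → r4=0x81
[5] flags=1010 NE?T → r3=0x95
[6] flags=1010 GT?F → skip
[7] flags=0010 → (cmp)
[8] flags=0010 GT?T → r4=0x9a
[9] flags=0010 VS?F → skip
[10] flags=0010 VC?T → r3=0x35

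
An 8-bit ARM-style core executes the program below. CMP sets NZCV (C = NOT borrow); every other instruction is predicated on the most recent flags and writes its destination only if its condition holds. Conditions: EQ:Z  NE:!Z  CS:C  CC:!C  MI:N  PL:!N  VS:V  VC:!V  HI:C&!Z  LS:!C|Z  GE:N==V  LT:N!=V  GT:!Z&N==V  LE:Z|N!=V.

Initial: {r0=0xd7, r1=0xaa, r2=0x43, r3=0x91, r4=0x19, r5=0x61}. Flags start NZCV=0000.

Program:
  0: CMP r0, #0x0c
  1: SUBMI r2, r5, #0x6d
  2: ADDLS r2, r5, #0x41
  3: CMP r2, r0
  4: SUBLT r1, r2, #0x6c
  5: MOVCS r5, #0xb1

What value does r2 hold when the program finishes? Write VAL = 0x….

VAL = 0xf4

0: ✓ CMP  NZCV=1010
1: ✓ SUBMI  r2←0xf4
2: · ADDLS
3: ✓ CMP  NZCV=0010
4: · SUBLT
5: ✓ MOVCS  r5←0xb1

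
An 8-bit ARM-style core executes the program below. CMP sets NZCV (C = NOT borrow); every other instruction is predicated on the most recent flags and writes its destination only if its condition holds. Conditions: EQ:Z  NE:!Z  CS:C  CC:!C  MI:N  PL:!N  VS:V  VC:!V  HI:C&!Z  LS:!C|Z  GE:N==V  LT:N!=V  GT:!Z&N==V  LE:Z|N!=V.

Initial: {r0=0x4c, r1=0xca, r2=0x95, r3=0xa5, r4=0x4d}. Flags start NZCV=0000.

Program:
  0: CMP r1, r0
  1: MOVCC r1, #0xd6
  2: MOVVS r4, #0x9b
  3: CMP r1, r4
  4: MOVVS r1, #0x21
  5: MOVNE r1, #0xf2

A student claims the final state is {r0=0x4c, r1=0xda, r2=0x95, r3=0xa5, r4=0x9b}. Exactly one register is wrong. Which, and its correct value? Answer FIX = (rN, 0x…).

[0] flags=0011 → (cmp)
[1] flags=0011 CC?F → skip
[2] flags=0011 VS?T → r4=0x9b
[3] flags=0010 → (cmp)
[4] flags=0010 VS?F → skip
[5] flags=0010 NE?T → r1=0xf2

FIX = (r1, 0xf2)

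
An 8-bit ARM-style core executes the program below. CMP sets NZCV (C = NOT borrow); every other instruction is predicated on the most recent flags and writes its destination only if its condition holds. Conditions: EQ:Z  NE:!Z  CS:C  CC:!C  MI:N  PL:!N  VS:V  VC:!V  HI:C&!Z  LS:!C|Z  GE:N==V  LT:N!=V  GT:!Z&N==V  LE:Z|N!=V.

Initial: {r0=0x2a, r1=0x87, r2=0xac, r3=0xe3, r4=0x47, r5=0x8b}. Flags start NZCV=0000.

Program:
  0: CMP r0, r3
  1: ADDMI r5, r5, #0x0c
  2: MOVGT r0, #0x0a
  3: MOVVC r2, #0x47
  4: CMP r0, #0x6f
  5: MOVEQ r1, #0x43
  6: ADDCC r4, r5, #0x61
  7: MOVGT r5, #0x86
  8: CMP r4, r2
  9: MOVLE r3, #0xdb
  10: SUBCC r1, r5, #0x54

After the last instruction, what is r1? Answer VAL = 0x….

0: ✓ CMP  NZCV=0000
1: · ADDMI
2: ✓ MOVGT  r0←0x0a
3: ✓ MOVVC  r2←0x47
4: ✓ CMP  NZCV=1000
5: · MOVEQ
6: ✓ ADDCC  r4←0xec
7: · MOVGT
8: ✓ CMP  NZCV=1010
9: ✓ MOVLE  r3←0xdb
10: · SUBCC

VAL = 0x87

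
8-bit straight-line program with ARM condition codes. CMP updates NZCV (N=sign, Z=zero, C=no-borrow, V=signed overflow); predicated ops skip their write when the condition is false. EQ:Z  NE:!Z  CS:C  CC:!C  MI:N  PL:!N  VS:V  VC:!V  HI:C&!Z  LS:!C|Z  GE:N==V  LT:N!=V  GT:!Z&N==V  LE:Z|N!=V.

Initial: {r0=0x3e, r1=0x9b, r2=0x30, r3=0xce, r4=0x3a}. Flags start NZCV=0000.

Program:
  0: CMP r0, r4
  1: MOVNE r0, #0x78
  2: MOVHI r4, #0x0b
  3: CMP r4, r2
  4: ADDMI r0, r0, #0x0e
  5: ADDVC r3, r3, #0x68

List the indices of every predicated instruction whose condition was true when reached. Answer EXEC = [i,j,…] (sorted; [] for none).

EXEC = [1,2,4,5]

[0] flags=0010 → (cmp)
[1] flags=0010 NE?T → r0=0x78
[2] flags=0010 HI?T → r4=0x0b
[3] flags=1000 → (cmp)
[4] flags=1000 MI?T → r0=0x86
[5] flags=1000 VC?T → r3=0x36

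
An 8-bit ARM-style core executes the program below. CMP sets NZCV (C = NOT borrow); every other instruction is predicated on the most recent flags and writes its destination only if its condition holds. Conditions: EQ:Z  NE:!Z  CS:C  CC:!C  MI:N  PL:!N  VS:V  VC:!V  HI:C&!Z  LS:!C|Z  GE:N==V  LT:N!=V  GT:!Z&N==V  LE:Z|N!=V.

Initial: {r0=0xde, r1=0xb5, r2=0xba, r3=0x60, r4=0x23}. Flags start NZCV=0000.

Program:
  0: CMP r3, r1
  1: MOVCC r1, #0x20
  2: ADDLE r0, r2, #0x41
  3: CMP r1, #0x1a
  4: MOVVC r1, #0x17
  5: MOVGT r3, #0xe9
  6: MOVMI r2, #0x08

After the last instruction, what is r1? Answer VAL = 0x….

[0] flags=1001 → (cmp)
[1] flags=1001 CC?T → r1=0x20
[2] flags=1001 LE?F → skip
[3] flags=0010 → (cmp)
[4] flags=0010 VC?T → r1=0x17
[5] flags=0010 GT?T → r3=0xe9
[6] flags=0010 MI?F → skip

VAL = 0x17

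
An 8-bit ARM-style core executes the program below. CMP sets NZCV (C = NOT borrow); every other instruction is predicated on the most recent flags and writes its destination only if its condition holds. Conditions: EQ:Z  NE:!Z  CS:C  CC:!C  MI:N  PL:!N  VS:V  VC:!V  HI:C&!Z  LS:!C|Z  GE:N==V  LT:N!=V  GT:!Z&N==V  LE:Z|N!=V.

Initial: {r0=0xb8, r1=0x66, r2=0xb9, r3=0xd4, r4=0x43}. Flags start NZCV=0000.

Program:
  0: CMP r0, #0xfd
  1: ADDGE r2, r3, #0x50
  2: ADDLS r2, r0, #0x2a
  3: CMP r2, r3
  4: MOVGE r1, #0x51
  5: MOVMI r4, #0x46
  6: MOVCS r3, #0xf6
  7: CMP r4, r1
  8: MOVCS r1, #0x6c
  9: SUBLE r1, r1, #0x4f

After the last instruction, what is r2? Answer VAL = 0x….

0: ✓ CMP  NZCV=1000
1: · ADDGE
2: ✓ ADDLS  r2←0xe2
3: ✓ CMP  NZCV=0010
4: ✓ MOVGE  r1←0x51
5: · MOVMI
6: ✓ MOVCS  r3←0xf6
7: ✓ CMP  NZCV=1000
8: · MOVCS
9: ✓ SUBLE  r1←0x02

VAL = 0xe2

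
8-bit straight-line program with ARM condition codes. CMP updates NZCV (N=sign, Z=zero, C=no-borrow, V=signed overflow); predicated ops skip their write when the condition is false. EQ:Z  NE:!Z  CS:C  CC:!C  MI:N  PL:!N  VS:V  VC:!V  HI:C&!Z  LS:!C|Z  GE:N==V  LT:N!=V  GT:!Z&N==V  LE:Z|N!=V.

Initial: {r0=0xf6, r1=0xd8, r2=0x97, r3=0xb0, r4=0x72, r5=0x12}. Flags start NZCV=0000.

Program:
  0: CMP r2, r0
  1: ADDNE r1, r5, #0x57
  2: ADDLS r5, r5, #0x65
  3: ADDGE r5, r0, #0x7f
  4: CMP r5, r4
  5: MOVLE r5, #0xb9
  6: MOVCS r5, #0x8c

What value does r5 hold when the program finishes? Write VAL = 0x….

VAL = 0x8c

0: ✓ CMP  NZCV=1000
1: ✓ ADDNE  r1←0x69
2: ✓ ADDLS  r5←0x77
3: · ADDGE
4: ✓ CMP  NZCV=0010
5: · MOVLE
6: ✓ MOVCS  r5←0x8c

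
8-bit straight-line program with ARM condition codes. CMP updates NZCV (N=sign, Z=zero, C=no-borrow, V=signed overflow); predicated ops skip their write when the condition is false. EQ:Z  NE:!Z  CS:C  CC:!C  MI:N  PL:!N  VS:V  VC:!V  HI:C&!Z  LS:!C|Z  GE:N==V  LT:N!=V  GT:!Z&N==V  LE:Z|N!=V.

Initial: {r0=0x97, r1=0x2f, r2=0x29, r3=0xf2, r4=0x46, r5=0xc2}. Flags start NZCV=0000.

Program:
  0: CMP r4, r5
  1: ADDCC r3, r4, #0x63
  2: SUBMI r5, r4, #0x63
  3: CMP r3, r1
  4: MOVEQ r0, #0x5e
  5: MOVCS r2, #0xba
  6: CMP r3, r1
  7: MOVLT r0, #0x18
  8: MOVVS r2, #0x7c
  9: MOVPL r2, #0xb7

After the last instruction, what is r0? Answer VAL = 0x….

[0] flags=1001 → (cmp)
[1] flags=1001 CC?T → r3=0xa9
[2] flags=1001 MI?T → r5=0xe3
[3] flags=0011 → (cmp)
[4] flags=0011 EQ?F → skip
[5] flags=0011 CS?T → r2=0xba
[6] flags=0011 → (cmp)
[7] flags=0011 LT?T → r0=0x18
[8] flags=0011 VS?T → r2=0x7c
[9] flags=0011 PL?T → r2=0xb7

VAL = 0x18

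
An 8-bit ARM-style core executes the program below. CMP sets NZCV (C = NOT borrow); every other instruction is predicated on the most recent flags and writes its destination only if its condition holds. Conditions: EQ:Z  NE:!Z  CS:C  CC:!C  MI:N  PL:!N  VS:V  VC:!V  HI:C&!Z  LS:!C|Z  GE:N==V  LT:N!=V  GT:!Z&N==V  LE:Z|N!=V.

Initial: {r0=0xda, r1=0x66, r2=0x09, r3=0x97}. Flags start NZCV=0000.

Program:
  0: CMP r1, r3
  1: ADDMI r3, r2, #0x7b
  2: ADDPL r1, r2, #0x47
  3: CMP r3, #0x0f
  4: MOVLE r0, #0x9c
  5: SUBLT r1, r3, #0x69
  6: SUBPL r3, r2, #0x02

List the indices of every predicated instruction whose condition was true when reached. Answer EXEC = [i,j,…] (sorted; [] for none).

[0] flags=1001 → (cmp)
[1] flags=1001 MI?T → r3=0x84
[2] flags=1001 PL?F → skip
[3] flags=0011 → (cmp)
[4] flags=0011 LE?T → r0=0x9c
[5] flags=0011 LT?T → r1=0x1b
[6] flags=0011 PL?T → r3=0x07

EXEC = [1,4,5,6]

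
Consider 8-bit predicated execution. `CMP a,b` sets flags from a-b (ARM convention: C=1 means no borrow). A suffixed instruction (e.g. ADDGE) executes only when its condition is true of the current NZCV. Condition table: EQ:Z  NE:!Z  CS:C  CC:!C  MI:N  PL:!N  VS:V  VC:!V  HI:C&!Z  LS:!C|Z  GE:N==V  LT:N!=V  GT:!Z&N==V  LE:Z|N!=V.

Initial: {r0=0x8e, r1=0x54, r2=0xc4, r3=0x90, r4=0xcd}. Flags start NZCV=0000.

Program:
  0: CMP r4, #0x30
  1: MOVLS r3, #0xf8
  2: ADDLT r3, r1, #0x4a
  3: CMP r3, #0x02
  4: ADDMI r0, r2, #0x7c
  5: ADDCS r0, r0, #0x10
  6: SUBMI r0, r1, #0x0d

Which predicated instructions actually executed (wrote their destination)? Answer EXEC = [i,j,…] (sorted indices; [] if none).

0: ✓ CMP  NZCV=1010
1: · MOVLS
2: ✓ ADDLT  r3←0x9e
3: ✓ CMP  NZCV=1010
4: ✓ ADDMI  r0←0x40
5: ✓ ADDCS  r0←0x50
6: ✓ SUBMI  r0←0x47

EXEC = [2,4,5,6]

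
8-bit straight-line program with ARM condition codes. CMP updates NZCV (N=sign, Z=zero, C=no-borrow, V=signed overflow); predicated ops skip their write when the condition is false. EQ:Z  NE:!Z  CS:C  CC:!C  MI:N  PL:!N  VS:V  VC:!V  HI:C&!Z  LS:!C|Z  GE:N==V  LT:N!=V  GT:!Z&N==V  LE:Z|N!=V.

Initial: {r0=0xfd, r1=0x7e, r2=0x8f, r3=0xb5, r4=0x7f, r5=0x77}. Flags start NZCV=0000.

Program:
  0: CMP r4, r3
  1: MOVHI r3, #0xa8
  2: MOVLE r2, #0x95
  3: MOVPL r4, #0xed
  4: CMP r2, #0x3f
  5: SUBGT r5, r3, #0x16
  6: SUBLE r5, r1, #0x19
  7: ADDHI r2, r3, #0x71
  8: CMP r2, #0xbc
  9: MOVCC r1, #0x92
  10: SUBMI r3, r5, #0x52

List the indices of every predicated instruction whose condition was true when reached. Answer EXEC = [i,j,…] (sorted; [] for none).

0: ✓ CMP  NZCV=1001
1: · MOVHI
2: · MOVLE
3: · MOVPL
4: ✓ CMP  NZCV=0011
5: · SUBGT
6: ✓ SUBLE  r5←0x65
7: ✓ ADDHI  r2←0x26
8: ✓ CMP  NZCV=0000
9: ✓ MOVCC  r1←0x92
10: · SUBMI

EXEC = [6,7,9]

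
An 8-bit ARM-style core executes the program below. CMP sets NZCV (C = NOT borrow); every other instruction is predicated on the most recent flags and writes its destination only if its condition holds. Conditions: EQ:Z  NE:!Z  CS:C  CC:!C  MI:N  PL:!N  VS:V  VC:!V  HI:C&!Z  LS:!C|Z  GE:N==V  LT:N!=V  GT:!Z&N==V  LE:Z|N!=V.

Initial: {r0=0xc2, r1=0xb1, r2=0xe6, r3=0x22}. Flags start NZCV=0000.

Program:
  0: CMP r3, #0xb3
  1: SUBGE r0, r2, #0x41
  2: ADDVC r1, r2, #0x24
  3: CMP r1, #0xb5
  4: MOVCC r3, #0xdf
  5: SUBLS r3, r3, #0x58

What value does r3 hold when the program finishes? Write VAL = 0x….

[0] flags=0000 → (cmp)
[1] flags=0000 GE?T → r0=0xa5
[2] flags=0000 VC?T → r1=0x0a
[3] flags=0000 → (cmp)
[4] flags=0000 CC?T → r3=0xdf
[5] flags=0000 LS?T → r3=0x87

VAL = 0x87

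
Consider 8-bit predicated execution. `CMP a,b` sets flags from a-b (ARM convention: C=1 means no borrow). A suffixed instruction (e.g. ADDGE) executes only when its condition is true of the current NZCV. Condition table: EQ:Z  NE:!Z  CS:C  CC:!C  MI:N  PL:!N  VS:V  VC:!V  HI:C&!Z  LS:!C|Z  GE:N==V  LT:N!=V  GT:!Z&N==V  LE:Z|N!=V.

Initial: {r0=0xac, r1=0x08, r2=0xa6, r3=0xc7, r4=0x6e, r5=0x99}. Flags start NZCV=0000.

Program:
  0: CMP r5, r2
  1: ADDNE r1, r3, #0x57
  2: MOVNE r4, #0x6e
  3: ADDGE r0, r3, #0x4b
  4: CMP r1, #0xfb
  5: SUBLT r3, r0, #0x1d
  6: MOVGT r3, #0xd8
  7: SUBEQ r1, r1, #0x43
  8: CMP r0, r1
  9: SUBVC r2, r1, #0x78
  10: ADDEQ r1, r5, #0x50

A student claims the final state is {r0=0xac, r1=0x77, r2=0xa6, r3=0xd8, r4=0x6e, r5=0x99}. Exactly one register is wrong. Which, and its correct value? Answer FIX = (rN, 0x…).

FIX = (r1, 0x1e)

[0] flags=1000 → (cmp)
[1] flags=1000 NE?T → r1=0x1e
[2] flags=1000 NE?T → r4=0x6e
[3] flags=1000 GE?F → skip
[4] flags=0000 → (cmp)
[5] flags=0000 LT?F → skip
[6] flags=0000 GT?T → r3=0xd8
[7] flags=0000 EQ?F → skip
[8] flags=1010 → (cmp)
[9] flags=1010 VC?T → r2=0xa6
[10] flags=1010 EQ?F → skip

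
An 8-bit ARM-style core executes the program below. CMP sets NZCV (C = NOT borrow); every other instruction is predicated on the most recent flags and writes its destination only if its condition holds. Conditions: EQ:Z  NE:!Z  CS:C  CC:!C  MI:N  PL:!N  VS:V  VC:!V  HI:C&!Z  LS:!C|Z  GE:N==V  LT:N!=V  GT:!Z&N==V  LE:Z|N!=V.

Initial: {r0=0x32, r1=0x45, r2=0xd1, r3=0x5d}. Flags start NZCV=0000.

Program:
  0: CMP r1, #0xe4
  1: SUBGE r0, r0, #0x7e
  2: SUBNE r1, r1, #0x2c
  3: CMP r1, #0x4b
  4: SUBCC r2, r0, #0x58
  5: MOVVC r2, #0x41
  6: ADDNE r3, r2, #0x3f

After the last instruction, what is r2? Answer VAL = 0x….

VAL = 0x41

0: ✓ CMP  NZCV=0000
1: ✓ SUBGE  r0←0xb4
2: ✓ SUBNE  r1←0x19
3: ✓ CMP  NZCV=1000
4: ✓ SUBCC  r2←0x5c
5: ✓ MOVVC  r2←0x41
6: ✓ ADDNE  r3←0x80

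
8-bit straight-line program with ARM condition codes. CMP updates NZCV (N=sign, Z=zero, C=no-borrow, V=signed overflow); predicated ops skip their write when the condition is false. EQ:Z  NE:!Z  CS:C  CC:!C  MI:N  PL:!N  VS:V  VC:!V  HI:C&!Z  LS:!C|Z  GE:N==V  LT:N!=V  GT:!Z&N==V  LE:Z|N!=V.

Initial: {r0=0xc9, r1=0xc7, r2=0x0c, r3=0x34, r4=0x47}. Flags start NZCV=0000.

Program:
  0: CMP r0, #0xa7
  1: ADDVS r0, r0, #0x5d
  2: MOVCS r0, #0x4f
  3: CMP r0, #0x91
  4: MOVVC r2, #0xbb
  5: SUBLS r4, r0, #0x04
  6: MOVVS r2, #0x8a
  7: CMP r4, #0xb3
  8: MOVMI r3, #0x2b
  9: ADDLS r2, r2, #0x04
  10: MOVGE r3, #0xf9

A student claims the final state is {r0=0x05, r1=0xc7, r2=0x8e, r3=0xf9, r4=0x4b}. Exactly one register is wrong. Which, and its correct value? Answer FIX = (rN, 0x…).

FIX = (r0, 0x4f)

[0] flags=0010 → (cmp)
[1] flags=0010 VS?F → skip
[2] flags=0010 CS?T → r0=0x4f
[3] flags=1001 → (cmp)
[4] flags=1001 VC?F → skip
[5] flags=1001 LS?T → r4=0x4b
[6] flags=1001 VS?T → r2=0x8a
[7] flags=1001 → (cmp)
[8] flags=1001 MI?T → r3=0x2b
[9] flags=1001 LS?T → r2=0x8e
[10] flags=1001 GE?T → r3=0xf9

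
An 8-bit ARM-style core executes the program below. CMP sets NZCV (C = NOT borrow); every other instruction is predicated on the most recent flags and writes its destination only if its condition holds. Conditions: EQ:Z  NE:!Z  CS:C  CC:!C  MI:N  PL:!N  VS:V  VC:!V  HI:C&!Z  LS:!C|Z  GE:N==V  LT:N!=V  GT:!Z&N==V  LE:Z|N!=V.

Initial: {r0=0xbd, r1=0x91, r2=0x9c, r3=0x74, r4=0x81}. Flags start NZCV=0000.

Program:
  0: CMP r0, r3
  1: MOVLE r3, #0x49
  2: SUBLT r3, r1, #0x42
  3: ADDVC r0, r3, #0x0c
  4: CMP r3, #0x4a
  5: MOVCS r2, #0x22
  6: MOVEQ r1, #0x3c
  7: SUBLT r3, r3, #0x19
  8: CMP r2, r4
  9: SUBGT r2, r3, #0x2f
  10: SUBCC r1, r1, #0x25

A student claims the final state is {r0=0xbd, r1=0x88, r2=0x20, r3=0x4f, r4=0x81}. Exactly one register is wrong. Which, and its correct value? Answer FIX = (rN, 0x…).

FIX = (r1, 0x6c)

[0] flags=0011 → (cmp)
[1] flags=0011 LE?T → r3=0x49
[2] flags=0011 LT?T → r3=0x4f
[3] flags=0011 VC?F → skip
[4] flags=0010 → (cmp)
[5] flags=0010 CS?T → r2=0x22
[6] flags=0010 EQ?F → skip
[7] flags=0010 LT?F → skip
[8] flags=1001 → (cmp)
[9] flags=1001 GT?T → r2=0x20
[10] flags=1001 CC?T → r1=0x6c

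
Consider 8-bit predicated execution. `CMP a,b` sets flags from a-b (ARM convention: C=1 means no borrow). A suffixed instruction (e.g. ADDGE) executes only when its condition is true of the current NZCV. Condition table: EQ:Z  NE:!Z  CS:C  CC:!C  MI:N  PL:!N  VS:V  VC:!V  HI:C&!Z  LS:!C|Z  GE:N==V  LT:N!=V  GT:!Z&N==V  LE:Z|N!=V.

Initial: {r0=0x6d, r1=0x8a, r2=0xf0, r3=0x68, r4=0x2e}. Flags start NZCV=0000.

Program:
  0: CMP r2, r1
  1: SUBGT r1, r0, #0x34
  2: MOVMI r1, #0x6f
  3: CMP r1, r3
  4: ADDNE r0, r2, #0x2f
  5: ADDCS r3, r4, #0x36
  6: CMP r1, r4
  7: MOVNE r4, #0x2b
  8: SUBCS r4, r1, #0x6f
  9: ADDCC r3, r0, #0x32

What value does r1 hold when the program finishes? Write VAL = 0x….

VAL = 0x39

0: ✓ CMP  NZCV=0010
1: ✓ SUBGT  r1←0x39
2: · MOVMI
3: ✓ CMP  NZCV=1000
4: ✓ ADDNE  r0←0x1f
5: · ADDCS
6: ✓ CMP  NZCV=0010
7: ✓ MOVNE  r4←0x2b
8: ✓ SUBCS  r4←0xca
9: · ADDCC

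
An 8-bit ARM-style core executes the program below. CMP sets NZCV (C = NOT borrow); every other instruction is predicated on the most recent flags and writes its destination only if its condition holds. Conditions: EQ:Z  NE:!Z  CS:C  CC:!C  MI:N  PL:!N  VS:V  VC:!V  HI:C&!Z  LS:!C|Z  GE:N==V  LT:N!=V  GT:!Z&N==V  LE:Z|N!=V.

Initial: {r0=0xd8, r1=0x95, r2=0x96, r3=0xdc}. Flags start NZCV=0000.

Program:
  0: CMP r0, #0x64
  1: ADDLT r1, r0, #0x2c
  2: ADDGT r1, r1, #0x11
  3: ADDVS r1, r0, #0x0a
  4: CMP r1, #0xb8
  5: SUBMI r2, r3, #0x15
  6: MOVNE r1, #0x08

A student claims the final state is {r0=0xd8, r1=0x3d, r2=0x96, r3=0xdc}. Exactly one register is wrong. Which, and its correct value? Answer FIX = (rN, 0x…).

[0] flags=0011 → (cmp)
[1] flags=0011 LT?T → r1=0x04
[2] flags=0011 GT?F → skip
[3] flags=0011 VS?T → r1=0xe2
[4] flags=0010 → (cmp)
[5] flags=0010 MI?F → skip
[6] flags=0010 NE?T → r1=0x08

FIX = (r1, 0x08)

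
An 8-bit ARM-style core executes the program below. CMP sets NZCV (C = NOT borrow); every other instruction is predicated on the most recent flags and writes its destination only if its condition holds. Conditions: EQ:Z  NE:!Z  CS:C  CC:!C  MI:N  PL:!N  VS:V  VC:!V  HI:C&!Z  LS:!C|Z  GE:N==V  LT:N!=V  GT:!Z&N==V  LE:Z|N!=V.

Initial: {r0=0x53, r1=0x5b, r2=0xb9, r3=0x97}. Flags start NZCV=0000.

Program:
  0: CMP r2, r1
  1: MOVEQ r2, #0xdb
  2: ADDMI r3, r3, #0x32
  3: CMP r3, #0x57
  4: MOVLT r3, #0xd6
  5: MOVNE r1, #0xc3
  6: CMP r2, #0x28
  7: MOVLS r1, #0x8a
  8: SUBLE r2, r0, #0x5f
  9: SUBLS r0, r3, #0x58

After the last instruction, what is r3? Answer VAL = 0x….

0: ✓ CMP  NZCV=0011
1: · MOVEQ
2: · ADDMI
3: ✓ CMP  NZCV=0011
4: ✓ MOVLT  r3←0xd6
5: ✓ MOVNE  r1←0xc3
6: ✓ CMP  NZCV=1010
7: · MOVLS
8: ✓ SUBLE  r2←0xf4
9: · SUBLS

VAL = 0xd6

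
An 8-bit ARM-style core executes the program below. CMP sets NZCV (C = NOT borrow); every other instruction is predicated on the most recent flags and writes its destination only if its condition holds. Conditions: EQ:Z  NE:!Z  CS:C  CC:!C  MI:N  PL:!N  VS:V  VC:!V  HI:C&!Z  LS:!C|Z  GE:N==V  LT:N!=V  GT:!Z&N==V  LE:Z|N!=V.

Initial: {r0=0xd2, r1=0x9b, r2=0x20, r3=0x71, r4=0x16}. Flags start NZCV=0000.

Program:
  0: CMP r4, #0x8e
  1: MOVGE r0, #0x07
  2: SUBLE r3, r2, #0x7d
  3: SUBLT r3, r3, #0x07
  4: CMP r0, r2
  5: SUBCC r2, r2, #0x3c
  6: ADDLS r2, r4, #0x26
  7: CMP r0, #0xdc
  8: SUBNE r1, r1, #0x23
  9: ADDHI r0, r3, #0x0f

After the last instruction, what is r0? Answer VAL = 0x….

VAL = 0x07

[0] flags=1001 → (cmp)
[1] flags=1001 GE?T → r0=0x07
[2] flags=1001 LE?F → skip
[3] flags=1001 LT?F → skip
[4] flags=1000 → (cmp)
[5] flags=1000 CC?T → r2=0xe4
[6] flags=1000 LS?T → r2=0x3c
[7] flags=0000 → (cmp)
[8] flags=0000 NE?T → r1=0x78
[9] flags=0000 HI?F → skip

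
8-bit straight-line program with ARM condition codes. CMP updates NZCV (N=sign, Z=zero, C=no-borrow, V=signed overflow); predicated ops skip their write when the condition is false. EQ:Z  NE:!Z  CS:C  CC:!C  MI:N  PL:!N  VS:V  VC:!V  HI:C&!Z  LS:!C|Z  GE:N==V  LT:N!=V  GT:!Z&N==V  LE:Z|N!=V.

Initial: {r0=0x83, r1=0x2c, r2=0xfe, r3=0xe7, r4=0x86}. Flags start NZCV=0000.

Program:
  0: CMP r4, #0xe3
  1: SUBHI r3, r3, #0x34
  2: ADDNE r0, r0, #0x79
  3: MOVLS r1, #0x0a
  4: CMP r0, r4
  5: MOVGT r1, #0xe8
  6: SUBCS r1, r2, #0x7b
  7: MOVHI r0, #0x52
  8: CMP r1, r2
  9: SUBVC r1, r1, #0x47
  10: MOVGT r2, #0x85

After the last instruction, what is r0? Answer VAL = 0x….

VAL = 0x52

0: ✓ CMP  NZCV=1000
1: · SUBHI
2: ✓ ADDNE  r0←0xfc
3: ✓ MOVLS  r1←0x0a
4: ✓ CMP  NZCV=0010
5: ✓ MOVGT  r1←0xe8
6: ✓ SUBCS  r1←0x83
7: ✓ MOVHI  r0←0x52
8: ✓ CMP  NZCV=1000
9: ✓ SUBVC  r1←0x3c
10: · MOVGT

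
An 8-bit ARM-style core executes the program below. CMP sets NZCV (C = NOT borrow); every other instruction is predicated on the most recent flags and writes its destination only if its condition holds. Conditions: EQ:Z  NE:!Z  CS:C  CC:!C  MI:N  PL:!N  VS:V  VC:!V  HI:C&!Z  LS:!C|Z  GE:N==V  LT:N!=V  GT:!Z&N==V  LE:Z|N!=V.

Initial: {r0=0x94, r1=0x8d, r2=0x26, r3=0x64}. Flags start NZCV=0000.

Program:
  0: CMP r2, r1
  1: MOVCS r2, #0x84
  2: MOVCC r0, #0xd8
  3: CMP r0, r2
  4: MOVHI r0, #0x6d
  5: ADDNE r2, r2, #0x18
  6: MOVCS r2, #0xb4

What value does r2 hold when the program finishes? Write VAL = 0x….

VAL = 0xb4

[0] flags=1001 → (cmp)
[1] flags=1001 CS?F → skip
[2] flags=1001 CC?T → r0=0xd8
[3] flags=1010 → (cmp)
[4] flags=1010 HI?T → r0=0x6d
[5] flags=1010 NE?T → r2=0x3e
[6] flags=1010 CS?T → r2=0xb4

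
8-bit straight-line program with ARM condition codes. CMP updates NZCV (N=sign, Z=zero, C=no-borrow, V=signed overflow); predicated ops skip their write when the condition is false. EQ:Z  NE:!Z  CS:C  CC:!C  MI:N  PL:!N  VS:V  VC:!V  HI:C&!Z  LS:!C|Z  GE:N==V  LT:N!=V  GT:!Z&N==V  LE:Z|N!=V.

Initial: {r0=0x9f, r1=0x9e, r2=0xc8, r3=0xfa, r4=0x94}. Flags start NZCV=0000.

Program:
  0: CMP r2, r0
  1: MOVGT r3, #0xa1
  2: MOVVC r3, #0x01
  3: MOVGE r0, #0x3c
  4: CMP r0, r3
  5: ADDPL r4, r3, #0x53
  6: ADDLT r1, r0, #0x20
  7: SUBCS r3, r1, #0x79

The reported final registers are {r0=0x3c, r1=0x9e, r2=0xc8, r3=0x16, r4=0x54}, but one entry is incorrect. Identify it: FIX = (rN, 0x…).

FIX = (r3, 0x25)

0: ✓ CMP  NZCV=0010
1: ✓ MOVGT  r3←0xa1
2: ✓ MOVVC  r3←0x01
3: ✓ MOVGE  r0←0x3c
4: ✓ CMP  NZCV=0010
5: ✓ ADDPL  r4←0x54
6: · ADDLT
7: ✓ SUBCS  r3←0x25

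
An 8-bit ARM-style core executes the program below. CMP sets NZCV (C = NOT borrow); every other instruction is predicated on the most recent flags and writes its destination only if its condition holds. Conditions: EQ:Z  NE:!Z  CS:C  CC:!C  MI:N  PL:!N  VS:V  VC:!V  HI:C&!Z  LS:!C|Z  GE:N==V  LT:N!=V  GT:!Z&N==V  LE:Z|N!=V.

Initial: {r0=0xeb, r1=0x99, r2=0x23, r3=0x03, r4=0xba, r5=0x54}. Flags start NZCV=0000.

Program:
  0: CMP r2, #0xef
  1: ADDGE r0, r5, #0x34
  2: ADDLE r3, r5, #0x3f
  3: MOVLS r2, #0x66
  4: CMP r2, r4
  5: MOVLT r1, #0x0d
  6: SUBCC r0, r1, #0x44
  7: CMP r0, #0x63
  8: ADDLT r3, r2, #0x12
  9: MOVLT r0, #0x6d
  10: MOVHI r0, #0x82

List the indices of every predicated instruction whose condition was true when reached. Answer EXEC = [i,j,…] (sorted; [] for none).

EXEC = [1,3,6,8,9]

[0] flags=0000 → (cmp)
[1] flags=0000 GE?T → r0=0x88
[2] flags=0000 LE?F → skip
[3] flags=0000 LS?T → r2=0x66
[4] flags=1001 → (cmp)
[5] flags=1001 LT?F → skip
[6] flags=1001 CC?T → r0=0x55
[7] flags=1000 → (cmp)
[8] flags=1000 LT?T → r3=0x78
[9] flags=1000 LT?T → r0=0x6d
[10] flags=1000 HI?F → skip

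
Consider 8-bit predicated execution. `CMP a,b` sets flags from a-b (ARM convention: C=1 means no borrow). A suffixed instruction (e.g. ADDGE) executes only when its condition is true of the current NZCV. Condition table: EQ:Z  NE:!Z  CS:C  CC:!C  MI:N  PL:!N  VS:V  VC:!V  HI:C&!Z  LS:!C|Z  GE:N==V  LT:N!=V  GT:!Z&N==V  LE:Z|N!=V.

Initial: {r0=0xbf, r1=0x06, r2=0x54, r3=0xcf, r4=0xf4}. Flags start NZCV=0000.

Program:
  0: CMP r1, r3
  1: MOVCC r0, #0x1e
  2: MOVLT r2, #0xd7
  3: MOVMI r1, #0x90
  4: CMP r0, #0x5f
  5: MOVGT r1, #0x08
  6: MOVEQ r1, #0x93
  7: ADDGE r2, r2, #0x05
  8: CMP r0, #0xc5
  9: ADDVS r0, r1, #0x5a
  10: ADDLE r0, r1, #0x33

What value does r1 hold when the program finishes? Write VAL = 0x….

0: ✓ CMP  NZCV=0000
1: ✓ MOVCC  r0←0x1e
2: · MOVLT
3: · MOVMI
4: ✓ CMP  NZCV=1000
5: · MOVGT
6: · MOVEQ
7: · ADDGE
8: ✓ CMP  NZCV=0000
9: · ADDVS
10: · ADDLE

VAL = 0x06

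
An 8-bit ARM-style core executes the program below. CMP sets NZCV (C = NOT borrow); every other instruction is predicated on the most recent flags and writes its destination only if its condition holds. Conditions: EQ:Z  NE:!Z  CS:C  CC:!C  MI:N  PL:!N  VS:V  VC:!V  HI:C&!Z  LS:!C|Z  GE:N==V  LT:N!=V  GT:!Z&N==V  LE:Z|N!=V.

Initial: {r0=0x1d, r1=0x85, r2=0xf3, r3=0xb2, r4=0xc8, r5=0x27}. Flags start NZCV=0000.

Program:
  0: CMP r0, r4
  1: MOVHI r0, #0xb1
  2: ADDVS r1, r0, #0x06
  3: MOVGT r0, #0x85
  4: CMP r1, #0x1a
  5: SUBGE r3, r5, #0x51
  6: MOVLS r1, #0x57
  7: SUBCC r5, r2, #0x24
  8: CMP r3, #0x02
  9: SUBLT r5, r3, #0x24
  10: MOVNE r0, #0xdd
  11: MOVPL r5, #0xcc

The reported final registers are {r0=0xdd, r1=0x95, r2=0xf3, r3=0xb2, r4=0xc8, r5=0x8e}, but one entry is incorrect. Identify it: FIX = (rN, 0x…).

FIX = (r1, 0x85)

0: ✓ CMP  NZCV=0000
1: · MOVHI
2: · ADDVS
3: ✓ MOVGT  r0←0x85
4: ✓ CMP  NZCV=0011
5: · SUBGE
6: · MOVLS
7: · SUBCC
8: ✓ CMP  NZCV=1010
9: ✓ SUBLT  r5←0x8e
10: ✓ MOVNE  r0←0xdd
11: · MOVPL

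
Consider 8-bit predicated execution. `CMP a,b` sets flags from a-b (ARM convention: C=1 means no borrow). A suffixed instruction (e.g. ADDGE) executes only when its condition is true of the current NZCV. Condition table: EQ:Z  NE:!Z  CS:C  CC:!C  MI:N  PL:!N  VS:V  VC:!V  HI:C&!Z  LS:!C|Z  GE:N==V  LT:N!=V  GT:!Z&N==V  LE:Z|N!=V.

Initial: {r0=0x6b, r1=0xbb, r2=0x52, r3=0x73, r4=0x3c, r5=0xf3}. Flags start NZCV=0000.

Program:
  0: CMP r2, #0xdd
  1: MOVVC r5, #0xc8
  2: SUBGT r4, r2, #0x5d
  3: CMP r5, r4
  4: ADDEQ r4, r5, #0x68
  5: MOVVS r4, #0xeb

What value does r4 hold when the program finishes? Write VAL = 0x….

VAL = 0xf5

0: ✓ CMP  NZCV=0000
1: ✓ MOVVC  r5←0xc8
2: ✓ SUBGT  r4←0xf5
3: ✓ CMP  NZCV=1000
4: · ADDEQ
5: · MOVVS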